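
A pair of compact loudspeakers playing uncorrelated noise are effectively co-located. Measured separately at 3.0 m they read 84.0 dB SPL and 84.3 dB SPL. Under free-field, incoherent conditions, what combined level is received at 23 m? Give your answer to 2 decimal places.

69.47 dB SPL

Combined at 3.0 m: 10·log₁₀(10^(84.0/10)+10^(84.3/10)) = 87.163 dB SPL.
Then apply −20·log₁₀(23/3.0) = -17.692 dB → 69.47 dB SPL.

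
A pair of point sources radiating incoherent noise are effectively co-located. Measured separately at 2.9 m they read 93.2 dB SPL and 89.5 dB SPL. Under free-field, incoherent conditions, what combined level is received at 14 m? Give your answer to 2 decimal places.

81.07 dB SPL

Combined at 2.9 m: 10·log₁₀(10^(93.2/10)+10^(89.5/10)) = 94.743 dB SPL.
Then apply −20·log₁₀(14/2.9) = -13.675 dB → 81.07 dB SPL.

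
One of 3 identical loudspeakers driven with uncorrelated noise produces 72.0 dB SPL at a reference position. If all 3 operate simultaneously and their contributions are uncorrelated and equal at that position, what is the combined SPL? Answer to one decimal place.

76.8 dB SPL

3 equal incoherent sources raise the level by 10·log₁₀(3) = 4.77 dB.
L_total = 72.0 + 4.77 = 76.8 dB SPL.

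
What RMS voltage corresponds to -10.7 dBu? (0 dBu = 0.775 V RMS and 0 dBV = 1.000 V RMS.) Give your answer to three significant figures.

0.226 V

V = 0.775 V × 10^(-10.7/20).
= 0.775 × 0.2917 = 0.226 V.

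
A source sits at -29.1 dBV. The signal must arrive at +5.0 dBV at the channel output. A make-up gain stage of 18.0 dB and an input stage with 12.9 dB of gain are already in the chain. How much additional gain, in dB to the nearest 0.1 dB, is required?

3.2 dB

The required make-up gain is the shortfall in the dB sum.
G = +5.0 − (-29.1) − 18.0 − 12.9 = 3.2 dB.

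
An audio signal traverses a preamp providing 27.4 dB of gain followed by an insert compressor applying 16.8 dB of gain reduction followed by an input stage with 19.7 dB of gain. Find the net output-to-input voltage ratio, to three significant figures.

Net gain = 27.4 + (−16.8) + 19.7 = 30.3 dB.
Voltage ratio = 10^(30.3/20) = 32.7.

32.7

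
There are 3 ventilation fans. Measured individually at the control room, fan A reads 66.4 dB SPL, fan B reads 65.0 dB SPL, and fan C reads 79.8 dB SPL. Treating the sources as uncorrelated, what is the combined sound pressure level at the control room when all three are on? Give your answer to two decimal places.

80.13 dB SPL

Add the sources as powers (linear), then convert back to dB:
L_total = 10·log₁₀(10^(66.4/10) + 10^(65.0/10) + 10^(79.8/10)) = 10·log₁₀(103000000) = 80.13 dB SPL.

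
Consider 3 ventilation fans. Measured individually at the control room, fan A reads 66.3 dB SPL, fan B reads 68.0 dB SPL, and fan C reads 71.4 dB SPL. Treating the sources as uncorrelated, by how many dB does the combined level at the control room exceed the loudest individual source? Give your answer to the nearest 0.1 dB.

2.5 dB

Incoherent sources sum as intensities:
L_total = 10·log₁₀(10^(66.3/10) + 10^(68.0/10) + 10^(71.4/10)) = 73.87 dB SPL.
Excess over the loudest (71.4 dB): 73.87 − 71.4 = 2.5 dB.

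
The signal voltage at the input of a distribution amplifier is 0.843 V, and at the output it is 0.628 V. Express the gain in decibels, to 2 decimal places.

For a voltage ratio, dB = 20·log₁₀(V₂/V₁).
20·log₁₀(0.628/0.843) = 20·log₁₀(0.7450) = -2.56 dB.

-2.56 dB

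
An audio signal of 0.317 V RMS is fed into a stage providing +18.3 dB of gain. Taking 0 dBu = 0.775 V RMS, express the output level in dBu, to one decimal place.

+10.5 dBu

Input level: 20·log₁₀(0.317/0.775) = -7.76 dBu.
Output: -7.76 + 18.3 = +10.5 dBu.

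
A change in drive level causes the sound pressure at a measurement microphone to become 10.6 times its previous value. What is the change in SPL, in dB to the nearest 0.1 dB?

20.5 dB

Sound pressure is an amplitude quantity: ΔL = 20·log₁₀(p₂/p₁).
20·log₁₀(10.6) = 20.5 dB.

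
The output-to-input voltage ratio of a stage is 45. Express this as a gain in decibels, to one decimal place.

Voltage is an amplitude quantity, so gain = 20·log₁₀(V_out/V_in).
20·log₁₀(45) = 33.1 dB.

33.1 dB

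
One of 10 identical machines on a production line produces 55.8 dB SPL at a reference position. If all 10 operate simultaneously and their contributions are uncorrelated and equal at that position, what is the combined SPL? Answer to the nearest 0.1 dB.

10 equal incoherent sources raise the level by 10·log₁₀(10) = 10.00 dB.
L_total = 55.8 + 10.00 = 65.8 dB SPL.

65.8 dB SPL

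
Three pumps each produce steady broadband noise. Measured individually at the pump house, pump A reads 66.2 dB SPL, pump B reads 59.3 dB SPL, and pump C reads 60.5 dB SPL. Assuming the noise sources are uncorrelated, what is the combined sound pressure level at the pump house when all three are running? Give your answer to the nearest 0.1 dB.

67.9 dB SPL

Incoherent sources sum as intensities:
L_total = 10·log₁₀(10^(66.2/10) + 10^(59.3/10) + 10^(60.5/10)) = 10·log₁₀(6142000) = 67.9 dB SPL.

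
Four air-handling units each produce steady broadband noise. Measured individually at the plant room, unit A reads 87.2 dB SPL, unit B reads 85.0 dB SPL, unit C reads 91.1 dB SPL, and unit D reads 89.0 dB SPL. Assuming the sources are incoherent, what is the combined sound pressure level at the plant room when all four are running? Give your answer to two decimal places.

94.66 dB SPL

Incoherent sources sum as intensities:
L_total = 10·log₁₀(10^(87.2/10) + 10^(85.0/10) + 10^(91.1/10) + 10^(89.0/10)) = 10·log₁₀(2924000000) = 94.66 dB SPL.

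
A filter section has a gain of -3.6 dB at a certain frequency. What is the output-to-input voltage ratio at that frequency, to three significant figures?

0.661

Voltage ratio = 10^(dB/20).
10^(-3.6/20) = 10^(-0.1800) = 0.661.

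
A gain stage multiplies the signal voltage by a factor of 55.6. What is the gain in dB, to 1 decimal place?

34.9 dB

For a voltage ratio, dB = 20·log₁₀(V₂/V₁).
20·log₁₀(55.6) = 34.9 dB.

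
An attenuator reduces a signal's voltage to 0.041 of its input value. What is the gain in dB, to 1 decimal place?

-27.7 dB

Voltage is an amplitude quantity, so gain = 20·log₁₀(V_out/V_in).
20·log₁₀(0.041) = -27.7 dB.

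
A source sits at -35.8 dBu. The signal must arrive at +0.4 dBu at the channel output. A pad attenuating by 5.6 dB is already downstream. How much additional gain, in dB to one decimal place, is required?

41.8 dB

The required make-up gain is the shortfall in the dB sum.
G = +0.4 − (-35.8) + 5.6 = 41.8 dB.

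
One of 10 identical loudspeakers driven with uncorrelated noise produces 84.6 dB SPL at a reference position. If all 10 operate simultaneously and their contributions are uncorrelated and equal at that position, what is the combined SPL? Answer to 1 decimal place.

10 equal incoherent sources raise the level by 10·log₁₀(10) = 10.00 dB.
L_total = 84.6 + 10.00 = 94.6 dB SPL.

94.6 dB SPL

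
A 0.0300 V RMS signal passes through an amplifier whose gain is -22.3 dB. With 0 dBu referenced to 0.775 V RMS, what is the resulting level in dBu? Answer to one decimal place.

-50.5 dBu

Input level: 20·log₁₀(0.0300/0.775) = -28.24 dBu.
Output: -28.24 − 22.3 = -50.5 dBu.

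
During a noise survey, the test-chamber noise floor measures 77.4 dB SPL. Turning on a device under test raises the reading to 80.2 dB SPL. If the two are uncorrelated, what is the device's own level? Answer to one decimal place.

Remove the background by subtracting linear intensities:
L_src = 10·log₁₀(10^(80.2/10) − 10^(77.4/10)) = 10·log₁₀(49760000) = 77.0 dB SPL.

77.0 dB SPL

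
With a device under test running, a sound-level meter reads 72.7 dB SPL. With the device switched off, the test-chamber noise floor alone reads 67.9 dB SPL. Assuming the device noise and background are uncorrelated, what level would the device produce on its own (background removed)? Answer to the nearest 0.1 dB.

71.0 dB SPL

Subtract intensities: L_src = 10·log₁₀(10^(L_total/10) − 10^(L_bg/10)).
L_src = 10·log₁₀(10^(72.7/10) − 10^(67.9/10)) = 10·log₁₀(12450000) = 71.0 dB SPL.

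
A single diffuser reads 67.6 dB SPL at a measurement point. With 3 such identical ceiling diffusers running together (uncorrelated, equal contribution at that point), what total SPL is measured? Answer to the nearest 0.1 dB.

72.4 dB SPL

3 equal incoherent sources raise the level by 10·log₁₀(3) = 4.77 dB.
L_total = 67.6 + 4.77 = 72.4 dB SPL.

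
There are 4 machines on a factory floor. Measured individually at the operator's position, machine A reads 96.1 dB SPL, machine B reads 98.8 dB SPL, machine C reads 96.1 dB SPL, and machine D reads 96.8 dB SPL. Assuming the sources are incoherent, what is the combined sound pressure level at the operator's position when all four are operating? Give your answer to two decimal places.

103.12 dB SPL

Add the sources as powers (linear), then convert back to dB:
L_total = 10·log₁₀(10^(96.1/10) + 10^(98.8/10) + 10^(96.1/10) + 10^(96.8/10)) = 10·log₁₀(20520000000) = 103.12 dB SPL.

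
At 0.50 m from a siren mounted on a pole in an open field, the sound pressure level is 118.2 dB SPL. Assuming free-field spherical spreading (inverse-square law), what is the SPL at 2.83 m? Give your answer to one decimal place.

Free-field point source: level drops by 20·log₁₀ of the distance ratio.
ΔL = −20·log₁₀(2.83/0.50) = -15.06 dB, so L₂ = 118.2 + (-15.06) = 103.1 dB SPL.

103.1 dB SPL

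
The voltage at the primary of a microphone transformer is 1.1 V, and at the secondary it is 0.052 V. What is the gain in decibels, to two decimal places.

Voltage ratio → dB uses the 20·log₁₀ form:
20·log₁₀(0.052/1.1) = 20·log₁₀(0.04727) = -26.51 dB.

-26.51 dB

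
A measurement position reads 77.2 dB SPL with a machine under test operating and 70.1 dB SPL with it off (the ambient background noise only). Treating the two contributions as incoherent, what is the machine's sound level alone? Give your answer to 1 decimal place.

Subtract intensities: L_src = 10·log₁₀(10^(L_total/10) − 10^(L_bg/10)).
L_src = 10·log₁₀(10^(77.2/10) − 10^(70.1/10)) = 10·log₁₀(42250000) = 76.3 dB SPL.

76.3 dB SPL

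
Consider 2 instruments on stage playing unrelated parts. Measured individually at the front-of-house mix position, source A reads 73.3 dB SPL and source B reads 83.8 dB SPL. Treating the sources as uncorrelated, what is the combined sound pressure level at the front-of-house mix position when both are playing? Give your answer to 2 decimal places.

84.17 dB SPL

Uncorrelated sources add in intensity (power), not in dB.
L_total = 10·log₁₀(10^(73.3/10) + 10^(83.8/10)) = 10·log₁₀(261300000) = 84.17 dB SPL.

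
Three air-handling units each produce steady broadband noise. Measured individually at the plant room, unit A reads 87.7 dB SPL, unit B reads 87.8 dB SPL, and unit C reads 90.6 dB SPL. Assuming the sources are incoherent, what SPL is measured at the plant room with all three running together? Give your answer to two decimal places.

93.69 dB SPL

Uncorrelated sources add in intensity (power), not in dB.
L_total = 10·log₁₀(10^(87.7/10) + 10^(87.8/10) + 10^(90.6/10)) = 10·log₁₀(2340000000) = 93.69 dB SPL.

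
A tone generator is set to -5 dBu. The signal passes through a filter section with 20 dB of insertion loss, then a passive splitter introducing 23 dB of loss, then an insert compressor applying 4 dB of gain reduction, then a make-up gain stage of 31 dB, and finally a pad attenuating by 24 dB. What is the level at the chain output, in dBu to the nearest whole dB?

In dB, series stages simply add:
-5 − 20 − 23 − 4 + 31 − 24 = -45 dBu.

-45 dBu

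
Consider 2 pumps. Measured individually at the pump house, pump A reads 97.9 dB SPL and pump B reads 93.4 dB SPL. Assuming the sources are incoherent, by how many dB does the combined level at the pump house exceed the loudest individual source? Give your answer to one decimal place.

1.3 dB

Incoherent sources sum as intensities:
L_total = 10·log₁₀(10^(97.9/10) + 10^(93.4/10)) = 99.22 dB SPL.
Excess over the loudest (97.9 dB): 99.22 − 97.9 = 1.3 dB.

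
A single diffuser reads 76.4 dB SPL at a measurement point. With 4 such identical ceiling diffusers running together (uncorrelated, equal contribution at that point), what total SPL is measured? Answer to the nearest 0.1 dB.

82.4 dB SPL

4 equal incoherent sources raise the level by 10·log₁₀(4) = 6.02 dB.
L_total = 76.4 + 6.02 = 82.4 dB SPL.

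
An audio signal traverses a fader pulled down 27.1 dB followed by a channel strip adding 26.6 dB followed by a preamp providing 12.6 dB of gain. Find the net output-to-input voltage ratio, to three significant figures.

Net gain = (−27.1) + 26.6 + 12.6 = 12.1 dB.
Voltage ratio = 10^(12.1/20) = 4.03.

4.03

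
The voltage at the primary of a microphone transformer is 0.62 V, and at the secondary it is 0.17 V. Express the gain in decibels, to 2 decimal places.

-11.24 dB

Voltage is an amplitude quantity, so gain = 20·log₁₀(V_out/V_in).
20·log₁₀(0.17/0.62) = 20·log₁₀(0.2742) = -11.24 dB.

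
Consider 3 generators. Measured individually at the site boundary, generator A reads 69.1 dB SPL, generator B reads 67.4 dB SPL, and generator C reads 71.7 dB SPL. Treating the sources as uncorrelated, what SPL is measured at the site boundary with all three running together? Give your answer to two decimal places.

74.54 dB SPL

Add the sources as powers (linear), then convert back to dB:
L_total = 10·log₁₀(10^(69.1/10) + 10^(67.4/10) + 10^(71.7/10)) = 10·log₁₀(28410000) = 74.54 dB SPL.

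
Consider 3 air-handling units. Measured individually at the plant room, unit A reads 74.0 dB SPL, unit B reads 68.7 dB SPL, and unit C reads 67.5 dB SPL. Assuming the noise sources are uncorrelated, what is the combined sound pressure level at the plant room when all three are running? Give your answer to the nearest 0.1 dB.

Uncorrelated sources add in intensity (power), not in dB.
L_total = 10·log₁₀(10^(74.0/10) + 10^(68.7/10) + 10^(67.5/10)) = 10·log₁₀(38160000) = 75.8 dB SPL.

75.8 dB SPL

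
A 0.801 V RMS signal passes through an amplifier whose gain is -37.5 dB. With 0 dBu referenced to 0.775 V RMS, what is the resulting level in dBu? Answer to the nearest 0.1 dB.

-37.2 dBu

Input level: 20·log₁₀(0.801/0.775) = 0.29 dBu.
Output: 0.29 − 37.5 = -37.2 dBu.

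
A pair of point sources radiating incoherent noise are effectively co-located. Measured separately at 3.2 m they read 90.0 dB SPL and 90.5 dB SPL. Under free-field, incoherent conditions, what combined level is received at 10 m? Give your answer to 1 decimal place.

Combined at 3.2 m: 10·log₁₀(10^(90.0/10)+10^(90.5/10)) = 93.27 dB SPL.
Then apply −20·log₁₀(10/3.2) = -9.90 dB → 83.4 dB SPL.

83.4 dB SPL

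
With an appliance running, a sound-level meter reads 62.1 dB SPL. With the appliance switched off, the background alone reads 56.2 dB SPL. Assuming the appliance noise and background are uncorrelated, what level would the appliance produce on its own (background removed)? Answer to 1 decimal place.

Subtract intensities: L_src = 10·log₁₀(10^(L_total/10) − 10^(L_bg/10)).
L_src = 10·log₁₀(10^(62.1/10) − 10^(56.2/10)) = 10·log₁₀(1205000) = 60.8 dB SPL.

60.8 dB SPL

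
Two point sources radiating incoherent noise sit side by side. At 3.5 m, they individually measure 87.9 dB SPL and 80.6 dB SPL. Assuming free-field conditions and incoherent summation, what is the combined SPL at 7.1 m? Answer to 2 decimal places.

Combined at 3.5 m: 10·log₁₀(10^(87.9/10)+10^(80.6/10)) = 88.642 dB SPL.
Then apply −20·log₁₀(7.1/3.5) = -6.144 dB → 82.50 dB SPL.

82.50 dB SPL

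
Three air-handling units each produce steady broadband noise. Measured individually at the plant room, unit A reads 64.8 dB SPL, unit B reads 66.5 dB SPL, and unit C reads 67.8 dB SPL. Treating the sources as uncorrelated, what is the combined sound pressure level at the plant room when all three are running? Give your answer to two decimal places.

71.31 dB SPL

Incoherent sources sum as intensities:
L_total = 10·log₁₀(10^(64.8/10) + 10^(66.5/10) + 10^(67.8/10)) = 10·log₁₀(13510000) = 71.31 dB SPL.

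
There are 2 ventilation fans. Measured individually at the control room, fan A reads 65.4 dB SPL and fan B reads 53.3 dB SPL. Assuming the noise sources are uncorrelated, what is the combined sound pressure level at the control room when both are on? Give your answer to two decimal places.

65.66 dB SPL

Uncorrelated sources add in intensity (power), not in dB.
L_total = 10·log₁₀(10^(65.4/10) + 10^(53.3/10)) = 10·log₁₀(3681000) = 65.66 dB SPL.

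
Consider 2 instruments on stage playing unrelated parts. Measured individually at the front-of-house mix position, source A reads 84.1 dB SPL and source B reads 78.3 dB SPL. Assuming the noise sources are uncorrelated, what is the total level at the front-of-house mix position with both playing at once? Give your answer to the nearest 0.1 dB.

85.1 dB SPL

Incoherent sources sum as intensities:
L_total = 10·log₁₀(10^(84.1/10) + 10^(78.3/10)) = 10·log₁₀(324600000) = 85.1 dB SPL.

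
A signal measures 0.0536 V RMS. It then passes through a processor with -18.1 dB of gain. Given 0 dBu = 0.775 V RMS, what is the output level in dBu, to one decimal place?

Input level: 20·log₁₀(0.0536/0.775) = -23.20 dBu.
Output: -23.20 − 18.1 = -41.3 dBu.

-41.3 dBu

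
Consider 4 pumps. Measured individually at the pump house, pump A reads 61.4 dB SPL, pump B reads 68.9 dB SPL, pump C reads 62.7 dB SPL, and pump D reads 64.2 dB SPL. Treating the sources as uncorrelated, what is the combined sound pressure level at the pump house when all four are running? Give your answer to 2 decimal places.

Incoherent sources sum as intensities:
L_total = 10·log₁₀(10^(61.4/10) + 10^(68.9/10) + 10^(62.7/10) + 10^(64.2/10)) = 10·log₁₀(13640000) = 71.35 dB SPL.

71.35 dB SPL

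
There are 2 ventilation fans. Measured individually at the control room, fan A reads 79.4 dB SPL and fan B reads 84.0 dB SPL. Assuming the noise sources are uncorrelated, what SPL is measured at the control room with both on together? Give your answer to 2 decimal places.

Uncorrelated sources add in intensity (power), not in dB.
L_total = 10·log₁₀(10^(79.4/10) + 10^(84.0/10)) = 10·log₁₀(338300000) = 85.29 dB SPL.

85.29 dB SPL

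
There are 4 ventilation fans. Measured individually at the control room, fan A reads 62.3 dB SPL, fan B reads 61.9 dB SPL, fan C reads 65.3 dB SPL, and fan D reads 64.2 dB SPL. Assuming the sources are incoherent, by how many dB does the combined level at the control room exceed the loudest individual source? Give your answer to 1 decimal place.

Add the sources as powers (linear), then convert back to dB:
L_total = 10·log₁₀(10^(62.3/10) + 10^(61.9/10) + 10^(65.3/10) + 10^(64.2/10)) = 69.67 dB SPL.
Excess over the loudest (65.3 dB): 69.67 − 65.3 = 4.4 dB.

4.4 dB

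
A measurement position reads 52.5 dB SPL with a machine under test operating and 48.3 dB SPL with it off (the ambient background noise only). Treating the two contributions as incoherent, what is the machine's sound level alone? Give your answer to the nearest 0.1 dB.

50.4 dB SPL

Subtract intensities: L_src = 10·log₁₀(10^(L_total/10) − 10^(L_bg/10)).
L_src = 10·log₁₀(10^(52.5/10) − 10^(48.3/10)) = 10·log₁₀(110200) = 50.4 dB SPL.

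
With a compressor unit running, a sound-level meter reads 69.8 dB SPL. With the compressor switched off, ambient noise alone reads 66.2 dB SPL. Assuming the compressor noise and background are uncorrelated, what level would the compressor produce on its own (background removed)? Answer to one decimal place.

67.3 dB SPL

Subtract intensities: L_src = 10·log₁₀(10^(L_total/10) − 10^(L_bg/10)).
L_src = 10·log₁₀(10^(69.8/10) − 10^(66.2/10)) = 10·log₁₀(5381000) = 67.3 dB SPL.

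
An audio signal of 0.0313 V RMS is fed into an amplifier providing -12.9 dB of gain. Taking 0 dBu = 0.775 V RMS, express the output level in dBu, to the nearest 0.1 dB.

Input level: 20·log₁₀(0.0313/0.775) = -27.88 dBu.
Output: -27.88 − 12.9 = -40.8 dBu.

-40.8 dBu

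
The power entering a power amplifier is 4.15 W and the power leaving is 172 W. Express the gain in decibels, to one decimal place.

Power ratio → dB uses the 10·log₁₀ form:
10·log₁₀(172/4.15) = 10·log₁₀(41.45) = 16.2 dB.

16.2 dB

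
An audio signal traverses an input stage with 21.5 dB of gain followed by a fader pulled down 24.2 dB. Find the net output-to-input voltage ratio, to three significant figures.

Net gain = 21.5 + (−24.2) = -2.7 dB.
Voltage ratio = 10^(-2.7/20) = 0.733.

0.733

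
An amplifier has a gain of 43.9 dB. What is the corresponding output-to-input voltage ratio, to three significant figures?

157

Voltage ratio = 10^(dB/20).
10^(43.9/20) = 10^(2.195) = 157.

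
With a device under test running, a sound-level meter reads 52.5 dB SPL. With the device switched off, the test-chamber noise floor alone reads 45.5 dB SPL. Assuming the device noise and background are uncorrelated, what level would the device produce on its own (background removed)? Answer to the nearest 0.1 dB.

Subtract intensities: L_src = 10·log₁₀(10^(L_total/10) − 10^(L_bg/10)).
L_src = 10·log₁₀(10^(52.5/10) − 10^(45.5/10)) = 10·log₁₀(142300) = 51.5 dB SPL.

51.5 dB SPL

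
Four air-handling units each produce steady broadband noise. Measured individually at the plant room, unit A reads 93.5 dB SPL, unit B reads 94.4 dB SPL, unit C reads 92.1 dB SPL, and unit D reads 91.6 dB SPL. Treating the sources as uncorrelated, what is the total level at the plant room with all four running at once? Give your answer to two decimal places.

99.06 dB SPL

Add the sources as powers (linear), then convert back to dB:
L_total = 10·log₁₀(10^(93.5/10) + 10^(94.4/10) + 10^(92.1/10) + 10^(91.6/10)) = 10·log₁₀(8060000000) = 99.06 dB SPL.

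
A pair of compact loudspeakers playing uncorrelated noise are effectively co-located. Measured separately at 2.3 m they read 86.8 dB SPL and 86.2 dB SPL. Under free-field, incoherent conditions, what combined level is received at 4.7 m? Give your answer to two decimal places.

83.31 dB SPL

Combined at 2.3 m: 10·log₁₀(10^(86.8/10)+10^(86.2/10)) = 89.521 dB SPL.
Then apply −20·log₁₀(4.7/2.3) = -6.207 dB → 83.31 dB SPL.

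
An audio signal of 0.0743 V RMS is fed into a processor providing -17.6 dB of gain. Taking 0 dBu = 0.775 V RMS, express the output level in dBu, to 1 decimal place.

Input level: 20·log₁₀(0.0743/0.775) = -20.37 dBu.
Output: -20.37 − 17.6 = -38.0 dBu.

-38.0 dBu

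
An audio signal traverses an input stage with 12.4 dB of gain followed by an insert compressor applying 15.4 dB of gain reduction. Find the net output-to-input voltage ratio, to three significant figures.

0.708

Net gain = 12.4 + (−15.4) = -3.0 dB.
Voltage ratio = 10^(-3.0/20) = 0.708.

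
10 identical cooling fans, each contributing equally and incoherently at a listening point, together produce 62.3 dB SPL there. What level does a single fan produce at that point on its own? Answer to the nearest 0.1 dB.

10 equal incoherent sources add 10·log₁₀(10) = 10.00 dB over one source.
L_one = 62.3 − 10.00 = 52.3 dB SPL.

52.3 dB SPL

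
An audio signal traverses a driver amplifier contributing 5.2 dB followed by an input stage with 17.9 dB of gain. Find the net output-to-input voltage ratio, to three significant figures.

Net gain = 5.2 + 17.9 = 23.1 dB.
Voltage ratio = 10^(23.1/20) = 14.3.

14.3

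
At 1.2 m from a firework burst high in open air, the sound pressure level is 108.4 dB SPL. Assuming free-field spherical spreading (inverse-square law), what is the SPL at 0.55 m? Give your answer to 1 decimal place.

115.2 dB SPL

Inverse-square spreading gives ΔL = −20·log₁₀(d₂/d₁).
ΔL = −20·log₁₀(0.55/1.2) = 6.78 dB, so L₂ = 108.4 + (6.78) = 115.2 dB SPL.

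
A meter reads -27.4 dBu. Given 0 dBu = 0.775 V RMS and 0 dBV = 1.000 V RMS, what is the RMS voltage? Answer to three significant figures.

0.0331 V

V = 0.775 V × 10^(-27.4/20).
= 0.775 × 0.04266 = 0.0331 V.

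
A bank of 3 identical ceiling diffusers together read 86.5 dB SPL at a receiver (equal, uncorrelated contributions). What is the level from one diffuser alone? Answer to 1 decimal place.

3 equal incoherent sources add 10·log₁₀(3) = 4.77 dB over one source.
L_one = 86.5 − 4.77 = 81.7 dB SPL.

81.7 dB SPL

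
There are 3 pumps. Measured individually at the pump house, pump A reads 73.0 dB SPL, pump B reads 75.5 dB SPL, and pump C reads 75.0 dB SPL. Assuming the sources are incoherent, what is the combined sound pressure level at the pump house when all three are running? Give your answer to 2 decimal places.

Incoherent sources sum as intensities:
L_total = 10·log₁₀(10^(73.0/10) + 10^(75.5/10) + 10^(75.0/10)) = 10·log₁₀(87060000) = 79.40 dB SPL.

79.40 dB SPL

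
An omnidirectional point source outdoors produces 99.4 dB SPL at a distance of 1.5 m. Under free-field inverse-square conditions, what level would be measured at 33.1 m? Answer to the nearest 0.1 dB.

Free-field point source: level drops by 20·log₁₀ of the distance ratio.
ΔL = −20·log₁₀(33.1/1.5) = -26.87 dB, so L₂ = 99.4 + (-26.87) = 72.5 dB SPL.

72.5 dB SPL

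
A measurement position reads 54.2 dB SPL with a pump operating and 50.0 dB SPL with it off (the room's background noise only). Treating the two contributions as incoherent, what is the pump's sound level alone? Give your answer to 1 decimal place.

Background correction is a power subtraction:
L_src = 10·log₁₀(10^(54.2/10) − 10^(50.0/10)) = 10·log₁₀(163000) = 52.1 dB SPL.

52.1 dB SPL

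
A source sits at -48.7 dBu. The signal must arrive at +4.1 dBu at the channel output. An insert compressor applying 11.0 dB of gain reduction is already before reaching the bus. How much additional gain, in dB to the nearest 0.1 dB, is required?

The required make-up gain is the shortfall in the dB sum.
G = +4.1 − (-48.7) + 11.0 = 63.8 dB.

63.8 dB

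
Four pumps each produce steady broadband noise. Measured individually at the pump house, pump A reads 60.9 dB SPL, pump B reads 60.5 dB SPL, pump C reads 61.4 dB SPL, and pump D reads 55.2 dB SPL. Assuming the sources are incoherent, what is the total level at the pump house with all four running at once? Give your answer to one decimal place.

Add the sources as powers (linear), then convert back to dB:
L_total = 10·log₁₀(10^(60.9/10) + 10^(60.5/10) + 10^(61.4/10) + 10^(55.2/10)) = 10·log₁₀(4064000) = 66.1 dB SPL.

66.1 dB SPL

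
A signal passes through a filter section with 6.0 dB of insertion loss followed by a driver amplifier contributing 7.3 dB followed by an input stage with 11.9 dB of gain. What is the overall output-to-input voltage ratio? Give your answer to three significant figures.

Net gain = (−6.0) + 7.3 + 11.9 = 13.2 dB.
Voltage ratio = 10^(13.2/20) = 4.57.

4.57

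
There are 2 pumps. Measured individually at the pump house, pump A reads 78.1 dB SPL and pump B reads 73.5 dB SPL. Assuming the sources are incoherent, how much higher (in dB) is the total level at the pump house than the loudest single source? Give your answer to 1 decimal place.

Uncorrelated sources add in intensity (power), not in dB.
L_total = 10·log₁₀(10^(78.1/10) + 10^(73.5/10)) = 79.39 dB SPL.
Excess over the loudest (78.1 dB): 79.39 − 78.1 = 1.3 dB.

1.3 dB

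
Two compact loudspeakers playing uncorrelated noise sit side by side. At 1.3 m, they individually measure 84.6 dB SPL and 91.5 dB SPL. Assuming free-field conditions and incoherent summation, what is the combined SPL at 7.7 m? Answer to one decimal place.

Combined at 1.3 m: 10·log₁₀(10^(84.6/10)+10^(91.5/10)) = 92.31 dB SPL.
Then apply −20·log₁₀(7.7/1.3) = -15.45 dB → 76.9 dB SPL.

76.9 dB SPL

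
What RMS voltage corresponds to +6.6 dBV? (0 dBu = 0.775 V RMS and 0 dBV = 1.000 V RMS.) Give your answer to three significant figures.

2.14 V

V = 1.000 V × 10^(+6.6/20).
= 1.000 × 2.138 = 2.14 V.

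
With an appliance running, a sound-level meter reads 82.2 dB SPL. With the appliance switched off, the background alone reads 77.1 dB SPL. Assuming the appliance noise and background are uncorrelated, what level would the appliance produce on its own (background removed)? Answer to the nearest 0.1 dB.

80.6 dB SPL

Remove the background by subtracting linear intensities:
L_src = 10·log₁₀(10^(82.2/10) − 10^(77.1/10)) = 10·log₁₀(114700000) = 80.6 dB SPL.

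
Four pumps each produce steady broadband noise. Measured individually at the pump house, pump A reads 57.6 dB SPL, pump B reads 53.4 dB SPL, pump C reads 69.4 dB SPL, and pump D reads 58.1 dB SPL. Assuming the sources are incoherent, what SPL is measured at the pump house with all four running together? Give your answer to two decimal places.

70.06 dB SPL

Incoherent sources sum as intensities:
L_total = 10·log₁₀(10^(57.6/10) + 10^(53.4/10) + 10^(69.4/10) + 10^(58.1/10)) = 10·log₁₀(10150000) = 70.06 dB SPL.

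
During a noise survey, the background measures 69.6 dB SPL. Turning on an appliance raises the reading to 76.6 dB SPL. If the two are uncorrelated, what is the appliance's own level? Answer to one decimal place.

75.6 dB SPL

Remove the background by subtracting linear intensities:
L_src = 10·log₁₀(10^(76.6/10) − 10^(69.6/10)) = 10·log₁₀(36590000) = 75.6 dB SPL.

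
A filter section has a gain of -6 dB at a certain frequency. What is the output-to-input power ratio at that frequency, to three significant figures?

0.251

Power ratio = 10^(dB/10).
10^(-6/10) = 10^(-0.6000) = 0.251.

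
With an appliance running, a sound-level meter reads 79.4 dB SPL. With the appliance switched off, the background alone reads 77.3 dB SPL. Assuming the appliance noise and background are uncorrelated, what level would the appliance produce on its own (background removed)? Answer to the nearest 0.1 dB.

75.2 dB SPL

Remove the background by subtracting linear intensities:
L_src = 10·log₁₀(10^(79.4/10) − 10^(77.3/10)) = 10·log₁₀(33390000) = 75.2 dB SPL.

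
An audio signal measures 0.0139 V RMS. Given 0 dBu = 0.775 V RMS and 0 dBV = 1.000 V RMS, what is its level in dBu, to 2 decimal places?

dBu = 20·log₁₀(V / 0.775 V).
20·log₁₀(0.0139/0.775) = -34.93 dBu.

-34.93 dBu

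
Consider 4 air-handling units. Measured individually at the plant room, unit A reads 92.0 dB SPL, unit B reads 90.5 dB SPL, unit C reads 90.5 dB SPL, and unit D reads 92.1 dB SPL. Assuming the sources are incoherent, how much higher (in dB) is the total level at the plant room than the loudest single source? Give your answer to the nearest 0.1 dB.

5.3 dB

Uncorrelated sources add in intensity (power), not in dB.
L_total = 10·log₁₀(10^(92.0/10) + 10^(90.5/10) + 10^(90.5/10) + 10^(92.1/10)) = 97.36 dB SPL.
Excess over the loudest (92.1 dB): 97.36 − 92.1 = 5.3 dB.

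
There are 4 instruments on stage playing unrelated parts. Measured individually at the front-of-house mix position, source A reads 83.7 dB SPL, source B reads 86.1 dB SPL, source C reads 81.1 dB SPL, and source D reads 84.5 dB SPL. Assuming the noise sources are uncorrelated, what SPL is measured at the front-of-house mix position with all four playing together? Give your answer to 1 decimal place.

90.2 dB SPL

Add the sources as powers (linear), then convert back to dB:
L_total = 10·log₁₀(10^(83.7/10) + 10^(86.1/10) + 10^(81.1/10) + 10^(84.5/10)) = 10·log₁₀(1052000000) = 90.2 dB SPL.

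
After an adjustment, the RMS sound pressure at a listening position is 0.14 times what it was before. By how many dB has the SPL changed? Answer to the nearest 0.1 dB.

SPL change from a pressure ratio uses the 20·log₁₀ form:
20·log₁₀(0.14) = -17.1 dB.

-17.1 dB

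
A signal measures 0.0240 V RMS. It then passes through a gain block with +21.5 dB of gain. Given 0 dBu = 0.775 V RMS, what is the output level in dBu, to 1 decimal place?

Input level: 20·log₁₀(0.0240/0.775) = -30.18 dBu.
Output: -30.18 + 21.5 = -8.7 dBu.

-8.7 dBu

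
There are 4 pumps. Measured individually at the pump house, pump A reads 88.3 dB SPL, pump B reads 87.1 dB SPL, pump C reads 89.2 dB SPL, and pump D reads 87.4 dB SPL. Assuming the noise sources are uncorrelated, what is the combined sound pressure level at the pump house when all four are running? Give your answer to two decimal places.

Uncorrelated sources add in intensity (power), not in dB.
L_total = 10·log₁₀(10^(88.3/10) + 10^(87.1/10) + 10^(89.2/10) + 10^(87.4/10)) = 10·log₁₀(2570000000) = 94.10 dB SPL.

94.10 dB SPL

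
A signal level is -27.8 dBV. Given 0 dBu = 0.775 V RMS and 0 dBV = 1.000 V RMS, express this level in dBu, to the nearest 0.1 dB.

The offset between the scales is 20·log₁₀(0.775/1.000) = −2.214 dB.
So dBu = -27.8 + 2.214 = -25.6 dBu.

-25.6 dBu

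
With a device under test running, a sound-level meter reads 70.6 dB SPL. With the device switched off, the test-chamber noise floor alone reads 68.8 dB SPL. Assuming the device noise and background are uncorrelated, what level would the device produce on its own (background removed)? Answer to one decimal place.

Background correction is a power subtraction:
L_src = 10·log₁₀(10^(70.6/10) − 10^(68.8/10)) = 10·log₁₀(3896000) = 65.9 dB SPL.

65.9 dB SPL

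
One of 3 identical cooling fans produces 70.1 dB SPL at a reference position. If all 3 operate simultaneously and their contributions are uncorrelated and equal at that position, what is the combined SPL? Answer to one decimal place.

74.9 dB SPL

3 equal incoherent sources raise the level by 10·log₁₀(3) = 4.77 dB.
L_total = 70.1 + 4.77 = 74.9 dB SPL.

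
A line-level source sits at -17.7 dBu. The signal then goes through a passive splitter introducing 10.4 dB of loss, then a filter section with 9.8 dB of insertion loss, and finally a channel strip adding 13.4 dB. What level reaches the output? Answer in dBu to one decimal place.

-24.5 dBu

Gain stages sum in dB:
-17.7 − 10.4 − 9.8 + 13.4 = -24.5 dBu.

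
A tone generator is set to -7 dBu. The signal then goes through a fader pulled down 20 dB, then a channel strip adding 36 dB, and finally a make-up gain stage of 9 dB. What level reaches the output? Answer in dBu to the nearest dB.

+18 dBu

In dB, series stages simply add:
-7 − 20 + 36 + 9 = +18 dBu.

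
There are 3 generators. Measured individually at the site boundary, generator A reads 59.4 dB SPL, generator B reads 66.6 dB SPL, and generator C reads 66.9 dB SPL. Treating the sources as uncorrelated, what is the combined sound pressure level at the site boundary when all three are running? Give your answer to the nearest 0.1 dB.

70.1 dB SPL

Incoherent sources sum as intensities:
L_total = 10·log₁₀(10^(59.4/10) + 10^(66.6/10) + 10^(66.9/10)) = 10·log₁₀(10340000) = 70.1 dB SPL.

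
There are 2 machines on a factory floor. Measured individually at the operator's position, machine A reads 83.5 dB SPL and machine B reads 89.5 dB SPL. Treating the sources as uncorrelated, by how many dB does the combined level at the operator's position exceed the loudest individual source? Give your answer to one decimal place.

Add the sources as powers (linear), then convert back to dB:
L_total = 10·log₁₀(10^(83.5/10) + 10^(89.5/10)) = 90.47 dB SPL.
Excess over the loudest (89.5 dB): 90.47 − 89.5 = 1.0 dB.

1.0 dB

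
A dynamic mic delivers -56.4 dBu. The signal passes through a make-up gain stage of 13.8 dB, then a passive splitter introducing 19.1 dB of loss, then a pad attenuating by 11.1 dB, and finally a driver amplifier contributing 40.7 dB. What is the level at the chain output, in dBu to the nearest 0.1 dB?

-32.1 dBu

In dB, series stages simply add:
-56.4 + 13.8 − 19.1 − 11.1 + 40.7 = -32.1 dBu.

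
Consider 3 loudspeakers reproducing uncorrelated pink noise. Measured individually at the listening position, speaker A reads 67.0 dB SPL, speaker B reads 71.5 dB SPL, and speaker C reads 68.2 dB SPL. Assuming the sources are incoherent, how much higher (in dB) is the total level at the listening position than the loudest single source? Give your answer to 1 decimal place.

Add the sources as powers (linear), then convert back to dB:
L_total = 10·log₁₀(10^(67.0/10) + 10^(71.5/10) + 10^(68.2/10)) = 74.11 dB SPL.
Excess over the loudest (71.5 dB): 74.11 − 71.5 = 2.6 dB.

2.6 dB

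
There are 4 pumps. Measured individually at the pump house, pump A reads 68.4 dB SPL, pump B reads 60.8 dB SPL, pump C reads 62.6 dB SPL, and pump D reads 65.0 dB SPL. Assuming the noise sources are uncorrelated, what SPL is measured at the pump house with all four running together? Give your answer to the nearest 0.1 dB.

71.2 dB SPL

Incoherent sources sum as intensities:
L_total = 10·log₁₀(10^(68.4/10) + 10^(60.8/10) + 10^(62.6/10) + 10^(65.0/10)) = 10·log₁₀(13100000) = 71.2 dB SPL.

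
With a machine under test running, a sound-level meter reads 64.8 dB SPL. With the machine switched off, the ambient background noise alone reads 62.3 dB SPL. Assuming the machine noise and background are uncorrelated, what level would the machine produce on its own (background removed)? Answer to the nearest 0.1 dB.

Subtract intensities: L_src = 10·log₁₀(10^(L_total/10) − 10^(L_bg/10)).
L_src = 10·log₁₀(10^(64.8/10) − 10^(62.3/10)) = 10·log₁₀(1322000) = 61.2 dB SPL.

61.2 dB SPL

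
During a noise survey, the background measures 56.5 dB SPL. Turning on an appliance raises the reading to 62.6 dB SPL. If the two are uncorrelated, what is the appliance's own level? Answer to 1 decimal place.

61.4 dB SPL

Background correction is a power subtraction:
L_src = 10·log₁₀(10^(62.6/10) − 10^(56.5/10)) = 10·log₁₀(1373000) = 61.4 dB SPL.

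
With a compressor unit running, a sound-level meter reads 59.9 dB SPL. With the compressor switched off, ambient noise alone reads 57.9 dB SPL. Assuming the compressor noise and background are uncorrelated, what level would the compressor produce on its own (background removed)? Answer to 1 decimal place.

55.6 dB SPL

Subtract intensities: L_src = 10·log₁₀(10^(L_total/10) − 10^(L_bg/10)).
L_src = 10·log₁₀(10^(59.9/10) − 10^(57.9/10)) = 10·log₁₀(360600) = 55.6 dB SPL.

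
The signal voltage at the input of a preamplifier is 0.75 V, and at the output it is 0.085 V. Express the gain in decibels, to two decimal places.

-18.91 dB

Voltage ratio → dB uses the 20·log₁₀ form:
20·log₁₀(0.085/0.75) = 20·log₁₀(0.1133) = -18.91 dB.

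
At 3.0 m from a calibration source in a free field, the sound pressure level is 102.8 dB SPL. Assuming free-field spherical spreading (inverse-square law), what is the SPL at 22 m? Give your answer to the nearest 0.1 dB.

85.5 dB SPL

Free-field point source: level drops by 20·log₁₀ of the distance ratio.
ΔL = −20·log₁₀(22/3.0) = -17.31 dB, so L₂ = 102.8 + (-17.31) = 85.5 dB SPL.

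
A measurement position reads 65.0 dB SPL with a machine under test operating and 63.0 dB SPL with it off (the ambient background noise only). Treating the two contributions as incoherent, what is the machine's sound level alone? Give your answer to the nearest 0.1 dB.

60.7 dB SPL

Remove the background by subtracting linear intensities:
L_src = 10·log₁₀(10^(65.0/10) − 10^(63.0/10)) = 10·log₁₀(1167000) = 60.7 dB SPL.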